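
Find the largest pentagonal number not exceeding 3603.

Solve n(3n−1)/2 ≤ 3603 for integer n.
n = 49 gives 3577 ≤ 3603, while n = 50 gives 3725 > 3603; so the answer is 3577.

3577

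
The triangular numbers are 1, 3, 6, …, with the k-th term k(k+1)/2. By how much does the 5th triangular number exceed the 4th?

Consecutive triangular numbers differ by n: T_{5} − T_{4} = 5.

5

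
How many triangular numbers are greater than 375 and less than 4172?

The n-th triangular number is n(n+1)/2.
Smallest index with value > 375: n = 27 (giving 378).
Largest index with value < 4172: n = 90 (giving 4095).
Indices 27 through 90: 64 terms.

64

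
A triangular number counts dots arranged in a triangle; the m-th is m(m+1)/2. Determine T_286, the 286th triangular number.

41041

The 286th triangular number is n(n+1)/2 with n = 286.
286·287/2 = 82082/2 = 41041.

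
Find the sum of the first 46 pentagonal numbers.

49726

Σ i(3i−1)/2 = (3Σi² − Σi) / 2 over i = 1..46.
Σi = 1081 and Σi² = 33511.
(3·33511 − 1·1081) / 2 = 99452/2 = 49726.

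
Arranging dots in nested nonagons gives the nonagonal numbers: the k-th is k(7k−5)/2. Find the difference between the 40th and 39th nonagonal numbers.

274

Consecutive nonagonal numbers differ by 7n − 6: here 7·40 − 6 = 274.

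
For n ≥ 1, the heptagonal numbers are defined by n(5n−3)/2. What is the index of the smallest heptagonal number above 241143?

Solve n(5n−3)/2 > 241143 for integer n.
The largest n with value ≤ 241143 is 310 (since 239785 ≤ 241143 < 241336), so the first above is n = 311, value 241336.

311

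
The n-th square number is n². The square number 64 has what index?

8

We need n² = 64, so n = √64 = 8.
Check: 8² = 64. ✓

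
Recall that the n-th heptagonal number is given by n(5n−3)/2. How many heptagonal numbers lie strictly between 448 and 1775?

13

The n-th heptagonal number is n(5n−3)/2.
Smallest index with value > 448: n = 14 (giving 469).
Largest index with value < 1775: n = 26 (giving 1651).
Indices 14 through 26: 13 terms.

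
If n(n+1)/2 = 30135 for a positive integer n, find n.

245

Set n(n+1)/2 = 30135, giving n² + n − 60270 = 0.
The discriminant is 1 + 8·30135 = 241081, and √241081 = 491.
So n = (-1 + 491) / 2 = 490/2 = 245.
Check: 245·246/2 = 30135. ✓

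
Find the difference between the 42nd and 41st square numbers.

83

n² − (n−1)² = 2n − 1, so 42² − 41² = 2·42 − 1 = 83.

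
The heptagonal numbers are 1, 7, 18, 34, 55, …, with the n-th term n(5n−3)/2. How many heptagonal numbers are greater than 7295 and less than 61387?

The n-th heptagonal number is n(5n−3)/2.
Smallest index with value > 7295: n = 55 (giving 7480).
Largest index with value < 61387: n = 156 (giving 60606).
Indices 55 through 156: 102 terms.

102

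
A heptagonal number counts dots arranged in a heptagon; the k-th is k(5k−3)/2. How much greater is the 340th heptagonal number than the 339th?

Consecutive heptagonal numbers differ by 5n − 4: here 5·340 − 4 = 1696.

1696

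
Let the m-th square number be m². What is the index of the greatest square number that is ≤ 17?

4

Solve n² ≤ 17 for integer n.
n = 4 gives 16 ≤ 17, while n = 5 gives 25 > 17; so the answer is index 4.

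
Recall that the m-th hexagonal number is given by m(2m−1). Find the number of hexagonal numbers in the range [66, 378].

The n-th hexagonal number is n(2n−1).
Smallest index with value ≥ 66: n = 6 (giving 66).
Largest index with value ≤ 378: n = 14 (giving 378).
Indices 6 through 14: 9 terms.

9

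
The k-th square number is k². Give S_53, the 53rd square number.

2809

53² = 2809.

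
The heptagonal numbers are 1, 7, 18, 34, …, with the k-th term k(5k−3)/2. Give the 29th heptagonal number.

2059

The 29th heptagonal number is n(5n−3)/2 with n = 29.
29·(5·29 − 3)/2 = 29·142/2 = 29·71 = 2059.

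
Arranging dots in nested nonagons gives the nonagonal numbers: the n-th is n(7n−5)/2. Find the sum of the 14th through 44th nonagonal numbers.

Σ i(7i−5)/2 = (7Σi² − 5Σi) / 2 over i = 14..44.
Σi = 990 − 91 = 899 and Σi² = 29370 − 819 = 28551.
(7·28551 − 5·899) / 2 = 195362/2 = 97681.

97681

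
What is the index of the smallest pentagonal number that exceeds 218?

Solve n(3n−1)/2 > 218 for integer n.
The largest n with value ≤ 218 is 12 (since 210 ≤ 218 < 247), so the first above is n = 13, value 247.

13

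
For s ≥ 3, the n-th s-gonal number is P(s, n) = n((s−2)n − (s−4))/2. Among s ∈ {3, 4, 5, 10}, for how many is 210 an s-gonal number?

2

s = 3: P(3, 20) = 210. ✓
s = 4: P(4, 14) = 196 and P(4, 15) = 225; 210 is not s-gonal.
s = 5: P(5, 12) = 210. ✓
s = 10: P(10, 7) = 175 and P(10, 8) = 232; 210 is not s-gonal.
Hits: s ∈ {3, 5} → 2.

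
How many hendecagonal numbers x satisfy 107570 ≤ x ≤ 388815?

140

The n-th hendecagonal number is n(9n−7)/2.
Smallest index with value ≥ 107570: n = 155 (giving 107570).
Largest index with value ≤ 388815: n = 294 (giving 387933).
Indices 155 through 294: 140 terms.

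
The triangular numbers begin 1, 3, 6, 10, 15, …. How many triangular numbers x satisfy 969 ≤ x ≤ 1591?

12

The n-th triangular number is n(n+1)/2.
Smallest index with value ≥ 969: n = 44 (giving 990).
Largest index with value ≤ 1591: n = 55 (giving 1540).
Indices 44 through 55: 12 terms.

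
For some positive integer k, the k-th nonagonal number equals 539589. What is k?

393

Set n(7n−5)/2 = 539589, giving 7n² − 5n − 1079178 = 0.
So n = (5 + 5497) / 14 = 5502/14 = 393.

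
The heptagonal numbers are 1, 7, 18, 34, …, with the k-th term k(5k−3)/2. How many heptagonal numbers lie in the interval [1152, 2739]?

12

The n-th heptagonal number is n(5n−3)/2.
Smallest index with value ≥ 1152: n = 22 (giving 1177).
Largest index with value ≤ 2739: n = 33 (giving 2673).
Indices 22 through 33: 12 terms.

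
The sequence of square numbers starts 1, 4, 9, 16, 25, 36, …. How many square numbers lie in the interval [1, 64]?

The n-th square number is n².
Smallest index with value ≥ 1: n = 1 (giving 1).
Largest index with value ≤ 64: n = 8 (giving 64).
Indices 1 through 8: 8 terms.

8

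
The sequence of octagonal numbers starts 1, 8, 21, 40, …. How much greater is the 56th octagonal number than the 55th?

331

Consecutive octagonal numbers differ by 6n − 5: here 6·56 − 5 = 331.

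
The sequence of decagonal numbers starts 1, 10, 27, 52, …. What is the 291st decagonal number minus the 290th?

2321

Consecutive decagonal numbers differ by 8n − 7: here 8·291 − 7 = 2321.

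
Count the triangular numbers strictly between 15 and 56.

5

The n-th triangular number is n(n+1)/2.
Smallest index with value > 15: n = 6 (giving 21).
Largest index with value < 56: n = 10 (giving 55).
Indices 6 through 10: 5 terms.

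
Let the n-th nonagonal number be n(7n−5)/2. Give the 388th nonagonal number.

525934

388·(7·388 − 5)/2 = 388·2711/2 = 525934.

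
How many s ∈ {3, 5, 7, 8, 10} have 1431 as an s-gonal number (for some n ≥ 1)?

s = 3: P(3, 53) = 1431. ✓
s = 5: P(5, 31) = 1426 and P(5, 32) = 1520; 1431 is not s-gonal.
s = 7: P(7, 24) = 1404 and P(7, 25) = 1525; 1431 is not s-gonal.
s = 8: P(8, 22) = 1408 and P(8, 23) = 1541; 1431 is not s-gonal.
s = 10: P(10, 19) = 1387 and P(10, 20) = 1540; 1431 is not s-gonal.
Hits: s ∈ {3} → 1.

1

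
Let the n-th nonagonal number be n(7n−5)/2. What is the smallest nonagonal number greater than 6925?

Solve n(7n−5)/2 > 6925 for integer n.
The largest n with value ≤ 6925 is 44 (since 6666 ≤ 6925 < 6975), so the first above is n = 45, value 6975.

6975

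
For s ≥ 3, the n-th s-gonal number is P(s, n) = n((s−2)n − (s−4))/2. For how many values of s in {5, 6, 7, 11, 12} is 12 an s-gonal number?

s = 5: P(5, 3) = 12. ✓
s = 6: P(6, 2) = 6 and P(6, 3) = 15; 12 is not s-gonal.
s = 7: P(7, 2) = 7 and P(7, 3) = 18; 12 is not s-gonal.
s = 11: P(11, 2) = 11 and P(11, 3) = 30; 12 is not s-gonal.
s = 12: P(12, 2) = 12. ✓
Hits: s ∈ {5, 12} → 2.

2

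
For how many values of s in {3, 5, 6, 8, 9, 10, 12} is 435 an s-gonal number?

2

s = 3: P(3, 29) = 435. ✓
s = 5: P(5, 17) = 425 and P(5, 18) = 477; 435 is not s-gonal.
s = 6: P(6, 15) = 435. ✓
s = 8: P(8, 12) = 408 and P(8, 13) = 481; 435 is not s-gonal.
s = 9: P(9, 11) = 396 and P(9, 12) = 474; 435 is not s-gonal.
s = 10: P(10, 10) = 370 and P(10, 11) = 451; 435 is not s-gonal.
s = 12: P(12, 9) = 369 and P(12, 10) = 460; 435 is not s-gonal.
Hits: s ∈ {3, 6} → 2.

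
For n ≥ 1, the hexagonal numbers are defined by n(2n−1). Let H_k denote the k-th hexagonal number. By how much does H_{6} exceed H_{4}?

38

6·(2·6 − 1) = 66 and 4·(2·4 − 1) = 28.
Difference: 66 − 28 = 38.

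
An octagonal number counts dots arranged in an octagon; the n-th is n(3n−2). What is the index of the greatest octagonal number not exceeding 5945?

44

Solve n(3n−2) ≤ 5945 for integer n.
n = 44 gives 5720 ≤ 5945, while n = 45 gives 5985 > 5945; so the answer is index 44.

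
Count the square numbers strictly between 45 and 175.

7

The n-th square number is n².
Smallest index with value > 45: n = 7 (giving 49).
Largest index with value < 175: n = 13 (giving 169).
Indices 7 through 13: 7 terms.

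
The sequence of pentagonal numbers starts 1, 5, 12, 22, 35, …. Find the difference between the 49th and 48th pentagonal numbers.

145

Consecutive pentagonal numbers differ by 3n − 2: here 3·49 − 2 = 145.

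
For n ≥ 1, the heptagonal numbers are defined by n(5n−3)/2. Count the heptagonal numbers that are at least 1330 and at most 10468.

The n-th heptagonal number is n(5n−3)/2.
Smallest index with value ≥ 1330: n = 24 (giving 1404).
Largest index with value ≤ 10468: n = 65 (giving 10465).
Indices 24 through 65: 42 terms.

42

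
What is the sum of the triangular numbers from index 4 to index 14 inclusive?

Σ i(i+1)/2 = (Σi² + Σi) / 2 over i = 4..14.
Σi = 105 − 6 = 99 and Σi² = 1015 − 14 = 1001.
(1·1001 + 1·99) / 2 = 1100/2 = 550.

550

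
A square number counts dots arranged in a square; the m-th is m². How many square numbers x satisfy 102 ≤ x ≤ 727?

16

The n-th square number is n².
Smallest index with value ≥ 102: n = 11 (giving 121).
Largest index with value ≤ 727: n = 26 (giving 676).
Indices 11 through 26: 16 terms.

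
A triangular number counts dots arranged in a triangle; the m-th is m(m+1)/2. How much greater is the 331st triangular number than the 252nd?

23068

331·332/2 = 54946 and 252·253/2 = 31878.
Difference: 54946 − 31878 = 23068.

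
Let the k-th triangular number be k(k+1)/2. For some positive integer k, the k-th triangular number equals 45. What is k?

Set n(n+1)/2 = 45, giving n² + n − 90 = 0.
The discriminant is 1 + 8·45 = 361, and √361 = 19.
So n = (-1 + 19) / 2 = 18/2 = 9.
Check: 9·10/2 = 45. ✓

9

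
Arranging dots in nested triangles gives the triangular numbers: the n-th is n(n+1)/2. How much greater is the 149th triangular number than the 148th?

Consecutive triangular numbers differ by n: T_{149} − T_{148} = 149.

149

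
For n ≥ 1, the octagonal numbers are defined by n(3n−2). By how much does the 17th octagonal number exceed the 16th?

97

Consecutive octagonal numbers differ by 6n − 5: here 6·17 − 5 = 97.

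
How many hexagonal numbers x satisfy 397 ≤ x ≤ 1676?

15

The n-th hexagonal number is n(2n−1).
Smallest index with value ≥ 397: n = 15 (giving 435).
Largest index with value ≤ 1676: n = 29 (giving 1653).
Indices 15 through 29: 15 terms.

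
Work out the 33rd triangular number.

The 33rd triangular number is n(n+1)/2 with n = 33.
33·34/2 = 1122/2 = 561.

561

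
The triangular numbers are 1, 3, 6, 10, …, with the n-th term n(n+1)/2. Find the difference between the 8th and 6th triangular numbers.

15

8·9/2 = 36 and 6·7/2 = 21.
Difference: 36 − 21 = 15.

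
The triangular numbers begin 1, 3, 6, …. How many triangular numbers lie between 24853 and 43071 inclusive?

The n-th triangular number is n(n+1)/2.
Smallest index with value ≥ 24853: n = 223 (giving 24976).
Largest index with value ≤ 43071: n = 293 (giving 43071).
Indices 223 through 293: 71 terms.

71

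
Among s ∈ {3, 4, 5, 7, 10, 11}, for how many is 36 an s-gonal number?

2

s = 3: P(3, 8) = 36. ✓
s = 4: P(4, 6) = 36. ✓
s = 5: P(5, 5) = 35 and P(5, 6) = 51; 36 is not s-gonal.
s = 7: P(7, 4) = 34 and P(7, 5) = 55; 36 is not s-gonal.
s = 10: P(10, 3) = 27 and P(10, 4) = 52; 36 is not s-gonal.
s = 11: P(11, 3) = 30 and P(11, 4) = 58; 36 is not s-gonal.
Hits: s ∈ {3, 4} → 2.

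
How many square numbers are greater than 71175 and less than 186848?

The n-th square number is n².
Smallest index with value > 71175: n = 267 (giving 71289).
Largest index with value < 186848: n = 432 (giving 186624).
Indices 267 through 432: 166 terms.

166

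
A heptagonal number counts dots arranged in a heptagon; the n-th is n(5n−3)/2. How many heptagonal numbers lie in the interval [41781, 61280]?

27

The n-th heptagonal number is n(5n−3)/2.
Smallest index with value ≥ 41781: n = 130 (giving 42055).
Largest index with value ≤ 61280: n = 156 (giving 60606).
Indices 130 through 156: 27 terms.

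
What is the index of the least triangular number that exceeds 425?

Solve n(n+1)/2 > 425 for integer n.
The largest n with value ≤ 425 is 28 (since 406 ≤ 425 < 435), so the first above is n = 29, value 435.

29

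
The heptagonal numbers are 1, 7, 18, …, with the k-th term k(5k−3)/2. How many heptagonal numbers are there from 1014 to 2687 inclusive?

13

The n-th heptagonal number is n(5n−3)/2.
Smallest index with value ≥ 1014: n = 21 (giving 1071).
Largest index with value ≤ 2687: n = 33 (giving 2673).
Indices 21 through 33: 13 terms.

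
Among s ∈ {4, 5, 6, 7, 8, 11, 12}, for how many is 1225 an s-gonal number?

s = 4: P(4, 35) = 1225. ✓
s = 5: P(5, 28) = 1162 and P(5, 29) = 1247; 1225 is not s-gonal.
s = 6: P(6, 25) = 1225. ✓
s = 7: P(7, 22) = 1177 and P(7, 23) = 1288; 1225 is not s-gonal.
s = 8: P(8, 20) = 1160 and P(8, 21) = 1281; 1225 is not s-gonal.
s = 11: P(11, 16) = 1096 and P(11, 17) = 1241; 1225 is not s-gonal.
s = 12: P(12, 16) = 1216 and P(12, 17) = 1377; 1225 is not s-gonal.
Hits: s ∈ {4, 6} → 2.

2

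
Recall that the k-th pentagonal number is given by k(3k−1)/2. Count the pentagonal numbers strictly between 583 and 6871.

48

The n-th pentagonal number is n(3n−1)/2.
Smallest index with value > 583: n = 20 (giving 590).
Largest index with value < 6871: n = 67 (giving 6700).
Indices 20 through 67: 48 terms.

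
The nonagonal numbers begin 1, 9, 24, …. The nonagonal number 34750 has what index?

Set n(7n−5)/2 = 34750, giving 7n² − 5n − 69500 = 0.
The discriminant is 25 + 56·34750 = 1946025, and √1946025 = 1395.
So n = (5 + 1395) / 14 = 1400/14 = 100.

100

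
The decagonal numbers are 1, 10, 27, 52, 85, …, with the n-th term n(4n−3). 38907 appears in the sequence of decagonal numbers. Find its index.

99

Set n(4n−3) = 38907, giving 4n² − 3n − 38907 = 0.
The discriminant is 9 + 16·38907 = 622521, and √622521 = 789.
So n = (3 + 789) / 8 = 792/8 = 99.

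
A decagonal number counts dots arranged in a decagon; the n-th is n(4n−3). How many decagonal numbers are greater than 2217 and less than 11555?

31

The n-th decagonal number is n(4n−3).
Smallest index with value > 2217: n = 24 (giving 2232).
Largest index with value < 11555: n = 54 (giving 11502).
Indices 24 through 54: 31 terms.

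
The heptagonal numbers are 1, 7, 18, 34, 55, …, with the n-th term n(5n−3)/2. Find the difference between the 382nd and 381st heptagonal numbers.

1906

Consecutive heptagonal numbers differ by 5n − 4: here 5·382 − 4 = 1906.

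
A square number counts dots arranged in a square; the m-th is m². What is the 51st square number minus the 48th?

51² = 2601 and 48² = 2304.
Difference: 2601 − 2304 = 297.

297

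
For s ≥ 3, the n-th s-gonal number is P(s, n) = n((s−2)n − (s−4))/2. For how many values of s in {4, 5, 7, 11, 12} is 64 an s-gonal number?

s = 4: P(4, 8) = 64. ✓
s = 5: P(5, 6) = 51 and P(5, 7) = 70; 64 is not s-gonal.
s = 7: P(7, 5) = 55 and P(7, 6) = 81; 64 is not s-gonal.
s = 11: P(11, 4) = 58 and P(11, 5) = 95; 64 is not s-gonal.
s = 12: P(12, 4) = 64. ✓
Hits: s ∈ {4, 12} → 2.

2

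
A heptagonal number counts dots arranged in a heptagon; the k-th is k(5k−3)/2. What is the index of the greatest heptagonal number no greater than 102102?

202

Solve n(5n−3)/2 ≤ 102102 for integer n.
n = 202 gives 101707 ≤ 102102, while n = 203 gives 102718 > 102102; so the answer is index 202.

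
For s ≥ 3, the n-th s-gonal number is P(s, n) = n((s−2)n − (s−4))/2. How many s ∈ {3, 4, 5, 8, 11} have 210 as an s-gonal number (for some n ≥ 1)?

2

s = 3: P(3, 20) = 210. ✓
s = 4: P(4, 14) = 196 and P(4, 15) = 225; 210 is not s-gonal.
s = 5: P(5, 12) = 210. ✓
s = 8: P(8, 8) = 176 and P(8, 9) = 225; 210 is not s-gonal.
s = 11: P(11, 7) = 196 and P(11, 8) = 260; 210 is not s-gonal.
Hits: s ∈ {3, 5} → 2.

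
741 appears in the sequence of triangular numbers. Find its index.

Set n(n+1)/2 = 741, giving n² + n − 1482 = 0.
So n = (-1 + 77) / 2 = 76/2 = 38.
Check: 38·39/2 = 741. ✓

38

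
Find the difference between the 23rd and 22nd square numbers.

n² − (n−1)² = 2n − 1, so 23² − 22² = 2·23 − 1 = 45.

45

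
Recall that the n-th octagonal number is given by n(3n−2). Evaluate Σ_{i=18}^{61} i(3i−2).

Σ i(3i−2) = 3Σi² − 2Σi over i = 18..61.
Σi = 1891 − 153 = 1738 and Σi² = 77531 − 1785 = 75746.
3·75746 − 2·1738 = 223762.

223762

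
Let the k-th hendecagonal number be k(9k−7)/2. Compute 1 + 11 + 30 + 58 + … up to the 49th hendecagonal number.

Σ i(9i−7)/2 = (9Σi² − 7Σi) / 2 over i = 1..49.
Σi = 1225 and Σi² = 40425.
(9·40425 − 7·1225) / 2 = 355250/2 = 177625.

177625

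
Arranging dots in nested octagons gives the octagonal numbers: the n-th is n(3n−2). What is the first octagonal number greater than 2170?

2296

Solve n(3n−2) > 2170 for integer n.
The largest n with value ≤ 2170 is 27 (since 2133 ≤ 2170 < 2296), so the first above is n = 28, value 2296.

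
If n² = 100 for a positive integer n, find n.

10

We need n² = 100, so n = √100 = 10.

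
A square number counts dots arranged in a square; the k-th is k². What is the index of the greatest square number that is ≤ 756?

27

Solve n² ≤ 756 for integer n.
n = 27 gives 729 ≤ 756, while n = 28 gives 784 > 756; so the answer is index 27.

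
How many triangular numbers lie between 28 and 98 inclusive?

7

The n-th triangular number is n(n+1)/2.
Smallest index with value ≥ 28: n = 7 (giving 28).
Largest index with value ≤ 98: n = 13 (giving 91).
Indices 7 through 13: 7 terms.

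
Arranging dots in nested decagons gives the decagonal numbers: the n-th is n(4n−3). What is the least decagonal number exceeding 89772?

Solve n(4n−3) > 89772 for integer n.
The largest n with value ≤ 89772 is 150 (since 89550 ≤ 89772 < 90751), so the first above is n = 151, value 90751.

90751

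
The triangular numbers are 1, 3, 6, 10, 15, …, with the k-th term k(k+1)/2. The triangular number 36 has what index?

Set n(n+1)/2 = 36, giving n² + n − 72 = 0.
The discriminant is 1 + 8·36 = 289, and √289 = 17.
So n = (-1 + 17) / 2 = 16/2 = 8.

8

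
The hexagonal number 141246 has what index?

Set n(2n−1) = 141246, giving 2n² − n − 141246 = 0.
The discriminant is 1 + 8·141246 = 1129969, and √1129969 = 1063.
So n = (1 + 1063) / 4 = 1064/4 = 266.

266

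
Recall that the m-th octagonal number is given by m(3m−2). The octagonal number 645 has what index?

15

Set n(3n−2) = 645, giving 3n² − 2n − 645 = 0.
The discriminant is 4 + 12·645 = 7744, and √7744 = 88.
So n = (2 + 88) / 6 = 90/6 = 15.
Check: 15·(3·15 − 2) = 645. ✓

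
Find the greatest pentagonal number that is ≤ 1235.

1162

Solve n(3n−1)/2 ≤ 1235 for integer n.
n = 28 gives 1162 ≤ 1235, while n = 29 gives 1247 > 1235; so the answer is 1162.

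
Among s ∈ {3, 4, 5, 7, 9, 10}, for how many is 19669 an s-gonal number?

s = 3: P(3, 197) = 19503 and P(3, 198) = 19701; 19669 is not s-gonal.
s = 4: P(4, 140) = 19600 and P(4, 141) = 19881; 19669 is not s-gonal.
s = 5: P(5, 114) = 19437 and P(5, 115) = 19780; 19669 is not s-gonal.
s = 7: P(7, 89) = 19669. ✓
s = 9: P(9, 75) = 19500 and P(9, 76) = 20026; 19669 is not s-gonal.
s = 10: P(10, 70) = 19390 and P(10, 71) = 19951; 19669 is not s-gonal.
Hits: s ∈ {7} → 1.

1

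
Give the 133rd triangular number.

8911

The 133rd triangular number is n(n+1)/2 with n = 133.
133·134/2 = 17822/2 = 8911.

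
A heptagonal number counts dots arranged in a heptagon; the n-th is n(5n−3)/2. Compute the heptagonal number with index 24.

1404

24·(5·24 − 3)/2 = 24·117/2 = 1404.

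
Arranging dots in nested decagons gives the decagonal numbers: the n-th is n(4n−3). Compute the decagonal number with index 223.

198247

223·(4·223 − 3) = 223·889 = 198247.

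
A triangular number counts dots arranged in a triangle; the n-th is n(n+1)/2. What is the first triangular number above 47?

Solve n(n+1)/2 > 47 for integer n.
The largest n with value ≤ 47 is 9 (since 45 ≤ 47 < 55), so the first above is n = 10, value 55.

55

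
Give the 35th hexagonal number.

35·(2·35 − 1) = 35·69 = 2415.

2415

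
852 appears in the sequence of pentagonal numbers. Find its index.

24

Set n(3n−1)/2 = 852, giving 3n² − n − 1704 = 0.
So n = (1 + 143) / 6 = 144/6 = 24.
Check: 24·(3·24 − 1)/2 = 852. ✓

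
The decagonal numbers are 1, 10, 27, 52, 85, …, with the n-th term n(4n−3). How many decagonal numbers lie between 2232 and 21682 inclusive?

51

The n-th decagonal number is n(4n−3).
Smallest index with value ≥ 2232: n = 24 (giving 2232).
Largest index with value ≤ 21682: n = 74 (giving 21682).
Indices 24 through 74: 51 terms.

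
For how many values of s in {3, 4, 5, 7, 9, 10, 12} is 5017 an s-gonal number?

1

s = 3: P(3, 99) = 4950 and P(3, 100) = 5050; 5017 is not s-gonal.
s = 4: P(4, 70) = 4900 and P(4, 71) = 5041; 5017 is not s-gonal.
s = 5: P(5, 58) = 5017. ✓
s = 7: P(7, 45) = 4995 and P(7, 46) = 5221; 5017 is not s-gonal.
s = 9: P(9, 38) = 4959 and P(9, 39) = 5226; 5017 is not s-gonal.
s = 10: P(10, 35) = 4795 and P(10, 36) = 5076; 5017 is not s-gonal.
s = 12: P(12, 32) = 4992 and P(12, 33) = 5313; 5017 is not s-gonal.
Hits: s ∈ {5} → 1.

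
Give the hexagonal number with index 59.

The 59th hexagonal number is n(2n−1) with n = 59.
59·(2·59 − 1) = 59·117 = 6903.

6903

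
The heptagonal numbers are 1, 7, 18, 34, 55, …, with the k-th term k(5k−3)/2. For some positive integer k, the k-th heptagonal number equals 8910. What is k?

60

Set n(5n−3)/2 = 8910, giving 5n² − 3n − 17820 = 0.
The discriminant is 9 + 40·8910 = 356409, and √356409 = 597.
So n = (3 + 597) / 10 = 600/10 = 60.
Check: 60·(5·60 − 3)/2 = 8910. ✓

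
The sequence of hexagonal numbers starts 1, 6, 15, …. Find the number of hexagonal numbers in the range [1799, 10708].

The n-th hexagonal number is n(2n−1).
Smallest index with value ≥ 1799: n = 31 (giving 1891).
Largest index with value ≤ 10708: n = 73 (giving 10585).
Indices 31 through 73: 43 terms.

43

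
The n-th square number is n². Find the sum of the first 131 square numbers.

757966

Σ_{i=1}^{131} i² = 131·132·263/6 = 757966.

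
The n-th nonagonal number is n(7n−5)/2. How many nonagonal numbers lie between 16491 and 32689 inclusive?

29

The n-th nonagonal number is n(7n−5)/2.
Smallest index with value ≥ 16491: n = 69 (giving 16491).
Largest index with value ≤ 32689: n = 97 (giving 32689).
Indices 69 through 97: 29 terms.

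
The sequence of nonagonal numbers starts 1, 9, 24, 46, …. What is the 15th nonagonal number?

The 15th nonagonal number is n(7n−5)/2 with n = 15.
15·(7·15 − 5)/2 = 15·100/2 = 15·50 = 750.

750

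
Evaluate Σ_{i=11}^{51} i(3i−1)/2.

67076

Σ i(3i−1)/2 = (3Σi² − Σi) / 2 over i = 11..51.
Σi = 1326 − 55 = 1271 and Σi² = 45526 − 385 = 45141.
(3·45141 − 1·1271) / 2 = 134152/2 = 67076.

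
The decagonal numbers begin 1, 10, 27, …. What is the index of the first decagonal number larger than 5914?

39

Solve n(4n−3) > 5914 for integer n.
The largest n with value ≤ 5914 is 38 (since 5662 ≤ 5914 < 5967), so the first above is n = 39, value 5967.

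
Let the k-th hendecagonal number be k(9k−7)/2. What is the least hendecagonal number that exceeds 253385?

Solve n(9n−7)/2 > 253385 for integer n.
The largest n with value ≤ 253385 is 237 (since 251931 ≤ 253385 < 254065), so the first above is n = 238, value 254065.

254065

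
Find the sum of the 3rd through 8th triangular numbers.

Σ i(i+1)/2 = (Σi² + Σi) / 2 over i = 3..8.
Σi = 36 − 3 = 33 and Σi² = 204 − 5 = 199.
(1·199 + 1·33) / 2 = 232/2 = 116.

116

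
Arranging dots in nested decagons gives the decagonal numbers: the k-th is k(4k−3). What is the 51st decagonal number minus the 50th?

Consecutive decagonal numbers differ by 8n − 7: here 8·51 − 7 = 401.

401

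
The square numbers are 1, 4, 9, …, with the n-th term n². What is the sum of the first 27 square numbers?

Σ_{i=1}^{27} i² = 27·28·55/6 = 6930.

6930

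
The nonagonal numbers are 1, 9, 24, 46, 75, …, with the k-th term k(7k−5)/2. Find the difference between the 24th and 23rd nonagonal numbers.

Consecutive nonagonal numbers differ by 7n − 6: here 7·24 − 6 = 162.

162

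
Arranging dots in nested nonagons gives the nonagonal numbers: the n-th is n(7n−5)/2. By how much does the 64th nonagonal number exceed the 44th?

64·(7·64 − 5)/2 = 14176 and 44·(7·44 − 5)/2 = 6666.
Difference: 14176 − 6666 = 7510.

7510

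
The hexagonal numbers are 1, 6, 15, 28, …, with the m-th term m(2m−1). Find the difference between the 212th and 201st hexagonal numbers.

212·(2·212 − 1) = 89676 and 201·(2·201 − 1) = 80601.
Difference: 89676 − 80601 = 9075.

9075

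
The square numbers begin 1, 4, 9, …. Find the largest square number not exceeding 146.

Solve n² ≤ 146 for integer n.
n = 12 gives 144 ≤ 146, while n = 13 gives 169 > 146; so the answer is 144.

144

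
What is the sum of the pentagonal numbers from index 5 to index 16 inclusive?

Σ i(3i−1)/2 = (3Σi² − Σi) / 2 over i = 5..16.
Σi = 136 − 10 = 126 and Σi² = 1496 − 30 = 1466.
(3·1466 − 1·126) / 2 = 4272/2 = 2136.

2136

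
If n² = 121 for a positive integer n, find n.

11

We need n² = 121, so n = √121 = 11.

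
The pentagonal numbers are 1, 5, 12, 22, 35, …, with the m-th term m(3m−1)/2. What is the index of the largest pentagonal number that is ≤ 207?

Solve n(3n−1)/2 ≤ 207 for integer n.
n = 11 gives 176 ≤ 207, while n = 12 gives 210 > 207; so the answer is index 11.

11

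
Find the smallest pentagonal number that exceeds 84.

92

Solve n(3n−1)/2 > 84 for integer n.
The largest n with value ≤ 84 is 7 (since 70 ≤ 84 < 92), so the first above is n = 8, value 92.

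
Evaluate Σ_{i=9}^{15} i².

Σ_{i=9}^{15} i² = 1240 − 204 = 1036.

1036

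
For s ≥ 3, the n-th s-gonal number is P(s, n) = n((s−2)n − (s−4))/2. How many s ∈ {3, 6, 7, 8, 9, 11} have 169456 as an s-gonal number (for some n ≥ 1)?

s = 3: P(3, 581) = 169071 and P(3, 582) = 169653; 169456 is not s-gonal.
s = 6: P(6, 291) = 169071 and P(6, 292) = 170236; 169456 is not s-gonal.
s = 7: P(7, 260) = 168610 and P(7, 261) = 169911; 169456 is not s-gonal.
s = 8: P(8, 238) = 169456. ✓
s = 9: P(9, 220) = 168850 and P(9, 221) = 170391; 169456 is not s-gonal.
s = 11: P(11, 194) = 168683 and P(11, 195) = 170430; 169456 is not s-gonal.
Hits: s ∈ {8} → 1.

1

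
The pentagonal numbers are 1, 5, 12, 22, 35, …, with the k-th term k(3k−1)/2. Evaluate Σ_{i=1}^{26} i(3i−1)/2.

Σ i(3i−1)/2 = (3Σi² − Σi) / 2 over i = 1..26.
Σi = 351 and Σi² = 6201.
(3·6201 − 1·351) / 2 = 18252/2 = 9126.

9126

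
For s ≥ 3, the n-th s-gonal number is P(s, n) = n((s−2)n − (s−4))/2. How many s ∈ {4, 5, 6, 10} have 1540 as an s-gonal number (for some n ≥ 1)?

2

s = 4: P(4, 39) = 1521 and P(4, 40) = 1600; 1540 is not s-gonal.
s = 5: P(5, 32) = 1520 and P(5, 33) = 1617; 1540 is not s-gonal.
s = 6: P(6, 28) = 1540. ✓
s = 10: P(10, 20) = 1540. ✓
Hits: s ∈ {6, 10} → 2.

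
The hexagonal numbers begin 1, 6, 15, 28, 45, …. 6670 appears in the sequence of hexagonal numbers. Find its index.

Set n(2n−1) = 6670, giving 2n² − n − 6670 = 0.
The discriminant is 1 + 8·6670 = 53361, and √53361 = 231.
So n = (1 + 231) / 4 = 232/4 = 58.
Check: 58·(2·58 − 1) = 6670. ✓

58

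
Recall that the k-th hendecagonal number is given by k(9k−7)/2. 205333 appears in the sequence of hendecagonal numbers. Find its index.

Set n(9n−7)/2 = 205333, giving 9n² − 7n − 410666 = 0.
The discriminant is 49 + 72·205333 = 14784025, and √14784025 = 3845.
So n = (7 + 3845) / 18 = 3852/18 = 214.

214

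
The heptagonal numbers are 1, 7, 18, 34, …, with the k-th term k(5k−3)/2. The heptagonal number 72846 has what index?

171

Set n(5n−3)/2 = 72846, giving 5n² − 3n − 145692 = 0.
The discriminant is 9 + 40·72846 = 2913849, and √2913849 = 1707.
So n = (3 + 1707) / 10 = 1710/10 = 171.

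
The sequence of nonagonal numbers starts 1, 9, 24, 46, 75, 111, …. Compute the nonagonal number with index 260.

260·(7·260 − 5)/2 = 260·1815/2 = 235950.

235950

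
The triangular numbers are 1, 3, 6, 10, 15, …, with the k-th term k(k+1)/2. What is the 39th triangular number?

780

The 39th triangular number is n(n+1)/2 with n = 39.
39·40/2 = 1560/2 = 780.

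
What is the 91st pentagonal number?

12376

The 91st pentagonal number is n(3n−1)/2 with n = 91.
91·(3·91 − 1)/2 = 91·272/2 = 91·136 = 12376.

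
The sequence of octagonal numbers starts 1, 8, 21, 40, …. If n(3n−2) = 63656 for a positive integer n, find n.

146

Set n(3n−2) = 63656, giving 3n² − 2n − 63656 = 0.
So n = (2 + 874) / 6 = 876/6 = 146.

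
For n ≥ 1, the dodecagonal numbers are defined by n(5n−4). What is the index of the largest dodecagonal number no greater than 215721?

Solve n(5n−4) ≤ 215721 for integer n.
n = 208 gives 215488 ≤ 215721, while n = 209 gives 217569 > 215721; so the answer is index 208.

208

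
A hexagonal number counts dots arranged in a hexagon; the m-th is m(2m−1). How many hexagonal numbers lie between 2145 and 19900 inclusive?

68

The n-th hexagonal number is n(2n−1).
Smallest index with value ≥ 2145: n = 33 (giving 2145).
Largest index with value ≤ 19900: n = 100 (giving 19900).
Indices 33 through 100: 68 terms.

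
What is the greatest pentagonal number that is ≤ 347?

Solve n(3n−1)/2 ≤ 347 for integer n.
n = 15 gives 330 ≤ 347, while n = 16 gives 376 > 347; so the answer is 330.

330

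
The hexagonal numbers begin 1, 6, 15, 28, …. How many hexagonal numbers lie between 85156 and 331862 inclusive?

201

The n-th hexagonal number is n(2n−1).
Smallest index with value ≥ 85156: n = 207 (giving 85491).
Largest index with value ≤ 331862: n = 407 (giving 330891).
Indices 207 through 407: 201 terms.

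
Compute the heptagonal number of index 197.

96727

197·(5·197 − 3)/2 = 197·982/2 = 197·491 = 96727.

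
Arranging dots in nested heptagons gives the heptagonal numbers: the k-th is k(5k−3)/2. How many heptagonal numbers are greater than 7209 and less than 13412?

The n-th heptagonal number is n(5n−3)/2.
Smallest index with value > 7209: n = 55 (giving 7480).
Largest index with value < 13412: n = 73 (giving 13213).
Indices 55 through 73: 19 terms.

19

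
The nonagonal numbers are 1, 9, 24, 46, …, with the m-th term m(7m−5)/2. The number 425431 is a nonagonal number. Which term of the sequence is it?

Set n(7n−5)/2 = 425431, giving 7n² − 5n − 850862 = 0.
The discriminant is 25 + 56·425431 = 23824161, and √23824161 = 4881.
So n = (5 + 4881) / 14 = 4886/14 = 349.
Check: 349·(7·349 − 5)/2 = 425431. ✓

349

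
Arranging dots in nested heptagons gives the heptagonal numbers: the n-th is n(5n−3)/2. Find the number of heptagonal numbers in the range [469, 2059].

The n-th heptagonal number is n(5n−3)/2.
Smallest index with value ≥ 469: n = 14 (giving 469).
Largest index with value ≤ 2059: n = 29 (giving 2059).
Indices 14 through 29: 16 terms.

16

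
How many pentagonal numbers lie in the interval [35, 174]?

6

The n-th pentagonal number is n(3n−1)/2.
Smallest index with value ≥ 35: n = 5 (giving 35).
Largest index with value ≤ 174: n = 10 (giving 145).
Indices 5 through 10: 6 terms.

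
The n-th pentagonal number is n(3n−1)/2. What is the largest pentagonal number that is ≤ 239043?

238602

Solve n(3n−1)/2 ≤ 239043 for integer n.
n = 399 gives 238602 ≤ 239043, while n = 400 gives 239800 > 239043; so the answer is 238602.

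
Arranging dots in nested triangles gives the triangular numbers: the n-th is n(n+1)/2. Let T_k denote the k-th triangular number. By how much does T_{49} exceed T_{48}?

Consecutive triangular numbers differ by n: T_{49} − T_{48} = 49.

49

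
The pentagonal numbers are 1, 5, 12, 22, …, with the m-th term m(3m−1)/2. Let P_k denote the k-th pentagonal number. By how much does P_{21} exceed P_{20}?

Consecutive pentagonal numbers differ by 3n − 2: here 3·21 − 2 = 61.

61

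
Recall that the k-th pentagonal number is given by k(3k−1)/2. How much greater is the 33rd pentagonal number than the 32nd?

97

Consecutive pentagonal numbers differ by 3n − 2: here 3·33 − 2 = 97.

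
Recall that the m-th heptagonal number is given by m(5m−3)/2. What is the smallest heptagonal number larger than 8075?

Solve n(5n−3)/2 > 8075 for integer n.
The largest n with value ≤ 8075 is 57 (since 8037 ≤ 8075 < 8323), so the first above is n = 58, value 8323.

8323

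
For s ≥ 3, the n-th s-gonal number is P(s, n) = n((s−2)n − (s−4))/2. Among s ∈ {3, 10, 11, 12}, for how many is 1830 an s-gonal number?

s = 3: P(3, 60) = 1830. ✓
s = 10: P(10, 21) = 1701 and P(10, 22) = 1870; 1830 is not s-gonal.
s = 11: P(11, 20) = 1730 and P(11, 21) = 1911; 1830 is not s-gonal.
s = 12: P(12, 19) = 1729 and P(12, 20) = 1920; 1830 is not s-gonal.
Hits: s ∈ {3} → 1.

1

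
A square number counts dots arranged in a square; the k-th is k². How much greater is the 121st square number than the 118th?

121² = 14641 and 118² = 13924.
Difference: 14641 − 13924 = 717.

717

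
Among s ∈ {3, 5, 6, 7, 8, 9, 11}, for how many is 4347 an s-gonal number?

s = 3: P(3, 92) = 4278 and P(3, 93) = 4371; 4347 is not s-gonal.
s = 5: P(5, 54) = 4347. ✓
s = 6: P(6, 46) = 4186 and P(6, 47) = 4371; 4347 is not s-gonal.
s = 7: P(7, 42) = 4347. ✓
s = 8: P(8, 38) = 4256 and P(8, 39) = 4485; 4347 is not s-gonal.
s = 9: P(9, 35) = 4200 and P(9, 36) = 4446; 4347 is not s-gonal.
s = 11: P(11, 31) = 4216 and P(11, 32) = 4496; 4347 is not s-gonal.
Hits: s ∈ {5, 7} → 2.

2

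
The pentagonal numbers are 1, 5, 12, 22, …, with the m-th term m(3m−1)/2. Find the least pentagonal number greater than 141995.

142142

Solve n(3n−1)/2 > 141995 for integer n.
The largest n with value ≤ 141995 is 307 (since 141220 ≤ 141995 < 142142), so the first above is n = 308, value 142142.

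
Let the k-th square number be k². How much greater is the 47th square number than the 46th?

n² − (n−1)² = 2n − 1, so 47² − 46² = 2·47 − 1 = 93.

93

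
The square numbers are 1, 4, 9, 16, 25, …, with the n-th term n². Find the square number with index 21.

The 21st square number is n² with n = 21.
21² = 441.

441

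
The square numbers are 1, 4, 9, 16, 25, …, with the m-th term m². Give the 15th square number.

The 15th square number is n² with n = 15.
15² = 225.

225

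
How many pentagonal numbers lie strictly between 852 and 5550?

The n-th pentagonal number is n(3n−1)/2.
Smallest index with value > 852: n = 25 (giving 925).
Largest index with value < 5550: n = 60 (giving 5370).
Indices 25 through 60: 36 terms.

36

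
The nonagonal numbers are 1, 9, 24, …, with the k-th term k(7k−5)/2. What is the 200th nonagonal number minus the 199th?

1394

Consecutive nonagonal numbers differ by 7n − 6: here 7·200 − 6 = 1394.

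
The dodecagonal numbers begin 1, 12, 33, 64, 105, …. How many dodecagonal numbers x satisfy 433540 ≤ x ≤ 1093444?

The n-th dodecagonal number is n(5n−4).
Smallest index with value ≥ 433540: n = 295 (giving 433945).
Largest index with value ≤ 1093444: n = 468 (giving 1093248).
Indices 295 through 468: 174 terms.

174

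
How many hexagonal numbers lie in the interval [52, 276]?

7

The n-th hexagonal number is n(2n−1).
Smallest index with value ≥ 52: n = 6 (giving 66).
Largest index with value ≤ 276: n = 12 (giving 276).
Indices 6 through 12: 7 terms.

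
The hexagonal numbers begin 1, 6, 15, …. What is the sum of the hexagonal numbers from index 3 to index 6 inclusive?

Σ i(2i−1) = 2Σi² − Σi over i = 3..6.
Σi = 21 − 3 = 18 and Σi² = 91 − 5 = 86.
2·86 − 1·18 = 154.

154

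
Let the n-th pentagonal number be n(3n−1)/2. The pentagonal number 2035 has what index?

Set n(3n−1)/2 = 2035, giving 3n² − n − 4070 = 0.
The discriminant is 1 + 24·2035 = 48841, and √48841 = 221.
So n = (1 + 221) / 6 = 222/6 = 37.

37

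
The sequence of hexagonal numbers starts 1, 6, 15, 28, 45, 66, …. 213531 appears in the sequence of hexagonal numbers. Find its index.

Set n(2n−1) = 213531, giving 2n² − n − 213531 = 0.
The discriminant is 1 + 8·213531 = 1708249, and √1708249 = 1307.
So n = (1 + 1307) / 4 = 1308/4 = 327.
Check: 327·(2·327 − 1) = 213531. ✓

327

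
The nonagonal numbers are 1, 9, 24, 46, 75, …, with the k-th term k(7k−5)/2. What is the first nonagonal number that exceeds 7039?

Solve n(7n−5)/2 > 7039 for integer n.
The largest n with value ≤ 7039 is 45 (since 6975 ≤ 7039 < 7291), so the first above is n = 46, value 7291.

7291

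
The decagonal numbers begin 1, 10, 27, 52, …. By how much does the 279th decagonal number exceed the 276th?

279·(4·279 − 3) = 310527 and 276·(4·276 − 3) = 303876.
Difference: 310527 − 303876 = 6651.

6651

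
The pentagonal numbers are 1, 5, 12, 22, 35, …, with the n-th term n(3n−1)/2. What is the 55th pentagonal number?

4510

55·(3·55 − 1)/2 = 55·164/2 = 55·82 = 4510.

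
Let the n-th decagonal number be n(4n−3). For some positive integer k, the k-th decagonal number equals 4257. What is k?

Set n(4n−3) = 4257, giving 4n² − 3n − 4257 = 0.
So n = (3 + 261) / 8 = 264/8 = 33.

33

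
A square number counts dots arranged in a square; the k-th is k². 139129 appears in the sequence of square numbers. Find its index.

We need n² = 139129, so n = √139129 = 373.
Check: 373² = 139129. ✓

373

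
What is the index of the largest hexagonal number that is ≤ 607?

17

Solve n(2n−1) ≤ 607 for integer n.
n = 17 gives 561 ≤ 607, while n = 18 gives 630 > 607; so the answer is index 17.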